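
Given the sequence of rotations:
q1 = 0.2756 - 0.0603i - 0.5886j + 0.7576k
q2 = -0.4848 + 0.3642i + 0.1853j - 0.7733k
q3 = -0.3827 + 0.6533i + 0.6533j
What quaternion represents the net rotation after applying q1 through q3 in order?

q2 · q1 = 0.5833 - 0.1852i + 0.1071j - 0.7836k
q3 · q2 · q1 = -0.1722 - 0.06i + 0.852j + 0.4908k
-0.1722 - 0.06i + 0.852j + 0.4908k


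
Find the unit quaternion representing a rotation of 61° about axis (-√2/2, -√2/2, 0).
0.8616 - 0.3589i - 0.3589j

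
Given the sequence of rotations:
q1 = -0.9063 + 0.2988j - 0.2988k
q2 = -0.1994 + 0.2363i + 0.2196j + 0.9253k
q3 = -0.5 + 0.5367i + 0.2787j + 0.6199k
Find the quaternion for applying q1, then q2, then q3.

q2 · q1 = 0.3916 - 0.5563i - 0.188j - 0.7084k
q3 · q2 · q1 = 0.5943 + 0.4074i + 0.2385j + 0.6511k
0.5943 + 0.4074i + 0.2385j + 0.6511k


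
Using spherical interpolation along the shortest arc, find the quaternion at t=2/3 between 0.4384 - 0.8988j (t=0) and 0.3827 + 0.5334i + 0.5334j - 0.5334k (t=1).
-0.1115 - 0.4165i - 0.8004j + 0.4165k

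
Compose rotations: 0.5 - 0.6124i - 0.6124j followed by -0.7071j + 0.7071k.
-0.433 + 0.433i - 0.7866j - 0.0795k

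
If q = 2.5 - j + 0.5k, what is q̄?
2.5 + j - 0.5k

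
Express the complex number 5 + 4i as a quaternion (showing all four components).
5 + 4i + 0j + 0k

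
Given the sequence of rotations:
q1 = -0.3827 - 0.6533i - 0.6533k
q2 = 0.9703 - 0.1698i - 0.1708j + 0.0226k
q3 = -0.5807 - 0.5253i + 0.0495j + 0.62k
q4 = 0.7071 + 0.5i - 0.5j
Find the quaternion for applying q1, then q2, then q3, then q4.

q2 · q1 = -0.4675 - 0.4573i - 0.0603j - 0.7541k
q3 · q2 · q1 = 0.5018 + 0.5112i - 0.6678j + 0.2024k
q4 · q3 · q2 · q1 = -0.2347 + 0.5112i - 0.8243j + 0.0648k
-0.2347 + 0.5112i - 0.8243j + 0.0648k


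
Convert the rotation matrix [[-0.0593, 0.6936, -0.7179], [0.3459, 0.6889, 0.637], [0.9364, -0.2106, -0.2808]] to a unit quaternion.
0.5807 - 0.3649i - 0.7122j - 0.1497k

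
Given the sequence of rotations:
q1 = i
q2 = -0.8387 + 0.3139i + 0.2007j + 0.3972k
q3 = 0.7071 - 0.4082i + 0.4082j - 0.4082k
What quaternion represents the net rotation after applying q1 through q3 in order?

q2 · q1 = -0.3139 - 0.8387i + 0.3972j - 0.2007k
q3 · q2 · q1 = -0.8084 - 0.3847i + 0.4132j + 0.1664k
-0.8084 - 0.3847i + 0.4132j + 0.1664k


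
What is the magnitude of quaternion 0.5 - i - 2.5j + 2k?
3.391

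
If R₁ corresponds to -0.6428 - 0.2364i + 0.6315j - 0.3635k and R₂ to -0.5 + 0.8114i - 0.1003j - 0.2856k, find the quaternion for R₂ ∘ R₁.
0.4727 - 0.1866i + 0.1112j + 0.854k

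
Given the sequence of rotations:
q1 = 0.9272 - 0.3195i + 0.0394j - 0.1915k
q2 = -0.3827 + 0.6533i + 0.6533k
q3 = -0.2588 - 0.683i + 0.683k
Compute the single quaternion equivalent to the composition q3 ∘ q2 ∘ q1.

q2 · q1 = -0.021 + 0.7023i - 0.0987j + 0.7048k
q3 · q2 · q1 = 0.0037 - 0.1i + 0.9866j - 0.1293k
0.0037 - 0.1i + 0.9866j - 0.1293k


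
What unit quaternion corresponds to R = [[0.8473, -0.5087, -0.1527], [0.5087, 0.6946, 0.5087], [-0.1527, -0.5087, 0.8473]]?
0.9205 - 0.2763i + 0.2763k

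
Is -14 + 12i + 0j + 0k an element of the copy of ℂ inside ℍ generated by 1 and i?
Yes. The quaternion -14 + 12i has j- and k-coefficients y = z = 0, so it lies in the complex subalgebra spanned by 1 and i.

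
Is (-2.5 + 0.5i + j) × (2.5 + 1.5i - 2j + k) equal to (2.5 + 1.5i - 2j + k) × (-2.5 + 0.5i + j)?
No: pq = -5 - 1.5i + 7j - 5k ≠ -5 - 3.5i + 8j = qp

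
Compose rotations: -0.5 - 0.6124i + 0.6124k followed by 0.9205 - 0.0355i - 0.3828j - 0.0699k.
-0.4392 - 0.7804i + 0.2559j + 0.3642k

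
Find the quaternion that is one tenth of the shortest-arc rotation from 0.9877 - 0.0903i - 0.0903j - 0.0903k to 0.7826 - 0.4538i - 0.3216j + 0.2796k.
0.9832 - 0.1306i - 0.1165j - 0.0525k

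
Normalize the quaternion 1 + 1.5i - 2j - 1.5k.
0.3244 + 0.4867i - 0.6489j - 0.4867k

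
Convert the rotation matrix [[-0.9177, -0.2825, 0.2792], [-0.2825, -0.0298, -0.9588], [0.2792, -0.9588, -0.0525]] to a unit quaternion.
-0.2028i + 0.6965j - 0.6883k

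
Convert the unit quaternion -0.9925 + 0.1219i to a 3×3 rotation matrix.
[[1, 0, 0], [0, 0.9703, 0.242], [0, -0.242, 0.9703]]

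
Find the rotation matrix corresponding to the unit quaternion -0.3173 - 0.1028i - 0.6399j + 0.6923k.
[[-0.7775, 0.5709, 0.2637], [-0.3078, 0.0203, -0.9512], [-0.5484, -0.8208, 0.1599]]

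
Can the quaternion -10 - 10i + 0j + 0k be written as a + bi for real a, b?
Yes. The quaternion -10 - 10i has j- and k-coefficients y = z = 0, so it lies in the complex subalgebra spanned by 1 and i.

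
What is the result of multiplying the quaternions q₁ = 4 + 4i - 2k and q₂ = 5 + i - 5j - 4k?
8 + 14i - 6j - 46k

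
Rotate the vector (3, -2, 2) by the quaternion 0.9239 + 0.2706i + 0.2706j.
(3.268, -2.268, -1.086)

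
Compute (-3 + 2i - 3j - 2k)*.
-3 - 2i + 3j + 2k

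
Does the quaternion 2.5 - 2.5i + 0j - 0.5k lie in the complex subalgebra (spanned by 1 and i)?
No. The quaternion 2.5 - 2.5i - 0.5k has j-coefficient y = 0 and k-coefficient z = -0.5, not both zero, so it does not lie in the complex subalgebra spanned by 1 and i.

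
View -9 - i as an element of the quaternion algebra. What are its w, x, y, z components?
-9 - i + 0j + 0k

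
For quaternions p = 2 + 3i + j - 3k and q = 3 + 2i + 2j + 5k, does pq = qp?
No: pq = 13 + 24i - 14j + 5k ≠ 13 + 2i + 28j - 3k = qp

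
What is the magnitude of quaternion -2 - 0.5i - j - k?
2.5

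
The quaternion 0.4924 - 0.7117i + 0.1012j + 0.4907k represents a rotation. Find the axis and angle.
axis = (-0.8177, 0.1163, 0.5638), θ = 121°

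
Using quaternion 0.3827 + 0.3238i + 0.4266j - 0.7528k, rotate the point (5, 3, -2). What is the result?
(0.392, -0.749, -6.106)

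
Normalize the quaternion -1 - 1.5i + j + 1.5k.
-0.3922 - 0.5883i + 0.3922j + 0.5883k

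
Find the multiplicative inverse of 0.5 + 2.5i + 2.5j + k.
0.0364 - 0.1818i - 0.1818j - 0.0727k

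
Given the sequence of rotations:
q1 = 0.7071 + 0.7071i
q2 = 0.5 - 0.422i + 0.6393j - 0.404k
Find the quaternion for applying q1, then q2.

q2 · q1 = 0.6519 + 0.0552i + 0.1664j - 0.7377k
0.6519 + 0.0552i + 0.1664j - 0.7377k


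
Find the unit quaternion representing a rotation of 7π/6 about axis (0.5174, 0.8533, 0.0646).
-0.2588 + 0.4998i + 0.8242j + 0.0624k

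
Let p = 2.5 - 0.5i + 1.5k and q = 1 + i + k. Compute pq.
1.5 + 2i + 2j + 4k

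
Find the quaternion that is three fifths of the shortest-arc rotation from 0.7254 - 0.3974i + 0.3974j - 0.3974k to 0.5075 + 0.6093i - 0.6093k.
0.7169 + 0.2338i + 0.1964j - 0.6267k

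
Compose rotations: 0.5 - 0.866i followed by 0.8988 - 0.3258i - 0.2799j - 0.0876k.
0.1673 - 0.9413i - 0.0641j - 0.2862k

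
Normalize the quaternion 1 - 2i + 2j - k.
0.3162 - 0.6325i + 0.6325j - 0.3162k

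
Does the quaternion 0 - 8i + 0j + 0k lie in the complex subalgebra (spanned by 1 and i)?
Yes. The quaternion -8i has j- and k-coefficients y = z = 0, so it lies in the complex subalgebra spanned by 1 and i.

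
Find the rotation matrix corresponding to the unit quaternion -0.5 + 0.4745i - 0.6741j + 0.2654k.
[[-0.0497, -0.3743, 0.926], [-0.9051, 0.4088, 0.1167], [-0.4222, -0.8323, -0.3591]]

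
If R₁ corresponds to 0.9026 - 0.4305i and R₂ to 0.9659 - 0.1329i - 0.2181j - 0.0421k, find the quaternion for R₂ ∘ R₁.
0.8146 - 0.5358i - 0.1787j - 0.1319k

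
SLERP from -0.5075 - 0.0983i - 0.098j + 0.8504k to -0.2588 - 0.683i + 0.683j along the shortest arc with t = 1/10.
-0.53 - 0.1942i + 0.0037j + 0.8254k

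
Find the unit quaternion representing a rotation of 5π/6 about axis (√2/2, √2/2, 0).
0.2588 + 0.683i + 0.683j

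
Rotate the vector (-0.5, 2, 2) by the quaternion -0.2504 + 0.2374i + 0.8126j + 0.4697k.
(1.255, 2.581, 0.107)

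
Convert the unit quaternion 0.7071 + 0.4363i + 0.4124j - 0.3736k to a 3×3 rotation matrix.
[[0.3807, 0.8882, 0.2572], [-0.1685, 0.3401, -0.9252], [-0.9092, 0.3089, 0.2791]]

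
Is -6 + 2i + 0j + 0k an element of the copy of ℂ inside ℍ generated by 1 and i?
Yes. The quaternion -6 + 2i has j- and k-coefficients y = z = 0, so it lies in the complex subalgebra spanned by 1 and i.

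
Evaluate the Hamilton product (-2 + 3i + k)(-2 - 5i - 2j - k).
20 + 6i + 2j - 6k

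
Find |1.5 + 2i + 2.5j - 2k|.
4.062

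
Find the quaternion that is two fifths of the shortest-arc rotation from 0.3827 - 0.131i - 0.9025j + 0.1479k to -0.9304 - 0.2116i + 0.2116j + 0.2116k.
0.6996 + 0.0106i - 0.7145j + 0.0009k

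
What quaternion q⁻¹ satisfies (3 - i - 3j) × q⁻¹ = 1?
0.1579 + 0.0526i + 0.1579j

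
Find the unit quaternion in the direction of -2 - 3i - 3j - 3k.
-0.3592 - 0.5388i - 0.5388j - 0.5388k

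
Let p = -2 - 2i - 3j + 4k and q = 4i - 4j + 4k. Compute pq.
-20 - 4i + 32j + 12k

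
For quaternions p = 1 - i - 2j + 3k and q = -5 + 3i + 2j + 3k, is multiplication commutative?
No: pq = -7 - 4i + 24j - 8k ≠ -7 + 20i - 16k = qp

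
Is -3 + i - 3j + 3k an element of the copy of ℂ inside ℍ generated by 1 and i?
No. The quaternion -3 + i - 3j + 3k has j-coefficient y = -3 and k-coefficient z = 3, not both zero, so it does not lie in the complex subalgebra spanned by 1 and i.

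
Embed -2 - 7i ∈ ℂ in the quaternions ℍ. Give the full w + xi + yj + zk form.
-2 - 7i + 0j + 0k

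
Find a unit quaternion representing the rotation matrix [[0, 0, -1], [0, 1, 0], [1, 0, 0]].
0.7071 - 0.7071j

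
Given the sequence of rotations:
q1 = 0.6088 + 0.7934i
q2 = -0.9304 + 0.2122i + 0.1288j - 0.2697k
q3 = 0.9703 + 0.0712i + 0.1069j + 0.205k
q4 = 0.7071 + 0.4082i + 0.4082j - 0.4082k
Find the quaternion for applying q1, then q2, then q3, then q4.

q2 · q1 = -0.7348 - 0.609i - 0.1356j - 0.2664k
q3 · q2 · q1 = -0.6005 - 0.6439i - 0.316j - 0.3537k
q4 · q3 · q2 · q1 = -0.1772 - 0.9738i - 0.0613j + 0.1289k
-0.1772 - 0.9738i - 0.0613j + 0.1289k


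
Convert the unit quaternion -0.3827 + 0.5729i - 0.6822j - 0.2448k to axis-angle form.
axis = (0.6201, -0.7384, -0.265), θ = 5π/4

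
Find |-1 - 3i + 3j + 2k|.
√23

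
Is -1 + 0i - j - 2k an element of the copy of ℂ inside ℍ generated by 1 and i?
No. The quaternion -1 - j - 2k has j-coefficient y = -1 and k-coefficient z = -2, not both zero, so it does not lie in the complex subalgebra spanned by 1 and i.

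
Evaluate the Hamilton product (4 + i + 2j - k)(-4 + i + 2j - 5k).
-26 - 8i + 4j - 16k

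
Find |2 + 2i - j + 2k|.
√13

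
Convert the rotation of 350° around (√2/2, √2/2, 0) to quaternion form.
-0.9962 + 0.0616i + 0.0616j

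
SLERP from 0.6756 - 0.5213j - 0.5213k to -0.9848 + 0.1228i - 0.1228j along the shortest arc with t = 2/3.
0.97 - 0.0889i - 0.1092j - 0.1981k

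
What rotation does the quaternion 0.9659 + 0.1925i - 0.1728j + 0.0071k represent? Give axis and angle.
axis = (0.7439, -0.6678, 0.0274), θ = π/6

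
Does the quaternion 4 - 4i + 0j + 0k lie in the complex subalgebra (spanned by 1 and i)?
Yes. The quaternion 4 - 4i has j- and k-coefficients y = z = 0, so it lies in the complex subalgebra spanned by 1 and i.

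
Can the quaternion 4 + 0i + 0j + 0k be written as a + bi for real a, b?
Yes. The quaternion 4 has j- and k-coefficients y = z = 0, so it lies in the complex subalgebra spanned by 1 and i.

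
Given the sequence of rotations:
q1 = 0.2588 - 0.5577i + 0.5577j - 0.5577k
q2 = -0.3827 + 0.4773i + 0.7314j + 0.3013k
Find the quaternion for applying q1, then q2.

q2 · q1 = -0.0727 - 0.239i + 0.074j + 0.9655k
-0.0727 - 0.239i + 0.074j + 0.9655k


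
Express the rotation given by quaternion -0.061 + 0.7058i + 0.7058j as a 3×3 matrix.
[[0.0037, 0.9963, -0.0861], [0.9963, 0.0037, 0.0861], [0.0861, -0.0861, -0.9926]]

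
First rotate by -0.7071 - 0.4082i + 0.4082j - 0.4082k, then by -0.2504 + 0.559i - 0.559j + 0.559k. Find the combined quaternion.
0.8616 - 0.2931i + 0.2931j - 0.2931k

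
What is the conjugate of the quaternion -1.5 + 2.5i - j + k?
-1.5 - 2.5i + j - k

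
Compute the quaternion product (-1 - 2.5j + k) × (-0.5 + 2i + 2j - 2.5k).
8 + 2.25i + 1.25j + 7k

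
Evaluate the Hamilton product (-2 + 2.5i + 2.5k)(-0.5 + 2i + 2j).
-4 - 10.25i + j + 3.75k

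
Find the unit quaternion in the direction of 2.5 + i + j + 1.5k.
0.7715 + 0.3086i + 0.3086j + 0.4629k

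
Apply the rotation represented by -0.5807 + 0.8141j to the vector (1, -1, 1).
(-1.271, -1, 0.62)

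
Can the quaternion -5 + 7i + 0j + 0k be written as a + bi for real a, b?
Yes. The quaternion -5 + 7i has j- and k-coefficients y = z = 0, so it lies in the complex subalgebra spanned by 1 and i.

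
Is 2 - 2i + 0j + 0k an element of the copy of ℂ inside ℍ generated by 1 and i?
Yes. The quaternion 2 - 2i has j- and k-coefficients y = z = 0, so it lies in the complex subalgebra spanned by 1 and i.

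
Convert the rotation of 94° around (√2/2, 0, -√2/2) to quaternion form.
0.682 + 0.5171i - 0.5171k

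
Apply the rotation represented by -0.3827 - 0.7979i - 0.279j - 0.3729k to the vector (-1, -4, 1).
(-0.397, 1.072, -4.086)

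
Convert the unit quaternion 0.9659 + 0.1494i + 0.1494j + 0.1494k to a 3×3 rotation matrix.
[[0.9107, -0.244, 0.3333], [0.3333, 0.9107, -0.244], [-0.244, 0.3333, 0.9107]]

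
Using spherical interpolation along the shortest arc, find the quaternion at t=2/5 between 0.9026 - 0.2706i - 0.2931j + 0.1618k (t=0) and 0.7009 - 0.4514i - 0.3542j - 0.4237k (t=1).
0.8661 - 0.3624i - 0.3351j - 0.0785k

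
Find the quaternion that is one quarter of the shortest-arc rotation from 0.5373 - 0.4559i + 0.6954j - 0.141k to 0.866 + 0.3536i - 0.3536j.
0.808 - 0.2831i + 0.5005j - 0.128k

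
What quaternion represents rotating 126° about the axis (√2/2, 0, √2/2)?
0.454 + 0.63i + 0.63k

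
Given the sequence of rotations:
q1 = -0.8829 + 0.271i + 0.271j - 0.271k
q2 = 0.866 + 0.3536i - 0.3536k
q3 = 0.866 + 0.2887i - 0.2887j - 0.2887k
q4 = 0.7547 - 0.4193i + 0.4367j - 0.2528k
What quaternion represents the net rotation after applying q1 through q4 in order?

q2 · q1 = -0.9562 + 0.0183i + 0.2347j + 0.1733k
q3 · q2 · q1 = -0.7156 - 0.2425i + 0.424j + 0.4992k
q4 · q3 · q2 · q1 = -0.7007 + 0.4422i + 0.2781j + 0.4858k
-0.7007 + 0.4422i + 0.2781j + 0.4858k


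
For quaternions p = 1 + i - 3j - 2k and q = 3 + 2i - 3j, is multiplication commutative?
No: pq = -8 - i - 16j - 3k ≠ -8 + 11i - 8j - 9k = qp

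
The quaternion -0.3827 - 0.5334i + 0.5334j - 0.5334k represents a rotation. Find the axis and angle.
axis = (-√3/3, √3/3, -√3/3), θ = 5π/4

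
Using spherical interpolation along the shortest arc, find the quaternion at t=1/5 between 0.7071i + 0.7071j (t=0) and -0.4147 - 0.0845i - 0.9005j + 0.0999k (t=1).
0.0921 + 0.6074i + 0.7887j - 0.0222k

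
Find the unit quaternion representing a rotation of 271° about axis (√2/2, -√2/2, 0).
-0.7133 + 0.4956i - 0.4956j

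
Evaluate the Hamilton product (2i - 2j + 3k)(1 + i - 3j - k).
-5 + 13i + 3j - k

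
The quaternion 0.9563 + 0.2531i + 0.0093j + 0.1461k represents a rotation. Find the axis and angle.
axis = (0.8656, 0.0318, 0.4997), θ = 34°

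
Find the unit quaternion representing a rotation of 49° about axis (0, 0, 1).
0.91 + 0.4147k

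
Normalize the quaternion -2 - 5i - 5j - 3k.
-0.252 - 0.6299i - 0.6299j - 0.378k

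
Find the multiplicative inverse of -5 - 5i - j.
-0.098 + 0.098i + 0.0196j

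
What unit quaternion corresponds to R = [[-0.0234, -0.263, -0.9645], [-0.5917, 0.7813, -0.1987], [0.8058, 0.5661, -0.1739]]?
0.6293 + 0.3038i - 0.7033j - 0.1306k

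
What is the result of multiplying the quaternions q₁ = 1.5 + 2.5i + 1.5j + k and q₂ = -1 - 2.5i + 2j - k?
2.75 - 9.75i + 1.5j + 6.25k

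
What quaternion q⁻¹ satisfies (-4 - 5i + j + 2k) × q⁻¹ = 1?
-0.087 + 0.1087i - 0.0217j - 0.0435k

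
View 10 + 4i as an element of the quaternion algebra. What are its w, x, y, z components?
10 + 4i + 0j + 0k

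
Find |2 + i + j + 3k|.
√15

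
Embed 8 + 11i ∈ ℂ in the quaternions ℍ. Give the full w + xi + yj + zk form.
8 + 11i + 0j + 0k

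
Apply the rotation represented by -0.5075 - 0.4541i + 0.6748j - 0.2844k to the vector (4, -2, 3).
(0.233, -4.683, 2.649)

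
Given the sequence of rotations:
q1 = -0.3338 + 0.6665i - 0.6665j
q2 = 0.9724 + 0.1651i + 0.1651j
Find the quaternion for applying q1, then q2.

q2 · q1 = -0.3246 + 0.593i - 0.7032j - 0.2201k
-0.3246 + 0.593i - 0.7032j - 0.2201k


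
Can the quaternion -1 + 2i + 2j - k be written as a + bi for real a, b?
No. The quaternion -1 + 2i + 2j - k has j-coefficient y = 2 and k-coefficient z = -1, not both zero, so it does not lie in the complex subalgebra spanned by 1 and i.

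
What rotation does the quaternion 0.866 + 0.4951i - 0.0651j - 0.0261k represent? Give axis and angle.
axis = (0.9901, -0.1302, -0.0522), θ = π/3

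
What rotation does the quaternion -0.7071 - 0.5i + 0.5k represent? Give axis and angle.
axis = (-√2/2, 0, √2/2), θ = 3π/2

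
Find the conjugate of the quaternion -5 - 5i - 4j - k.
-5 + 5i + 4j + k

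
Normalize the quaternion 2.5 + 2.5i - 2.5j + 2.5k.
0.5 + 0.5i - 0.5j + 0.5k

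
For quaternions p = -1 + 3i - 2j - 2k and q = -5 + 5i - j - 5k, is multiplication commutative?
No: pq = -22 - 12i + 16j + 22k ≠ -22 - 28i + 6j + 8k = qp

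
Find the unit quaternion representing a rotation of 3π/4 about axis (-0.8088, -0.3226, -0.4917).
0.3827 - 0.7472i - 0.298j - 0.4543k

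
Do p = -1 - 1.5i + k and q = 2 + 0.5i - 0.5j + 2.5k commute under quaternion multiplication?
No: pq = -3.75 - 3i + 4.75j + 0.25k ≠ -3.75 - 4i - 3.75j - 1.25k = qp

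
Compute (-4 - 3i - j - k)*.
-4 + 3i + j + k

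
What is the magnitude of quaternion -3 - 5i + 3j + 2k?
√47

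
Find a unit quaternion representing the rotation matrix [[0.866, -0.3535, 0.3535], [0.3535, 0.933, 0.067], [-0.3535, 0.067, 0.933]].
0.9659 + 0.183j + 0.183k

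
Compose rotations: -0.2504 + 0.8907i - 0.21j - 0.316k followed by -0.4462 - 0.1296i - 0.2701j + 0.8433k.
0.4369 - 0.1025i + 0.8715j + 0.1976k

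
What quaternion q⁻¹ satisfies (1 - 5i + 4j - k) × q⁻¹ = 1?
0.0233 + 0.1163i - 0.093j + 0.0233k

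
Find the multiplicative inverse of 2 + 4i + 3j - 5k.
0.037 - 0.0741i - 0.0556j + 0.0926k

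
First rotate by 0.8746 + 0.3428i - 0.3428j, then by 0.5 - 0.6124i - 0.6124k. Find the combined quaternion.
0.6472 - 0.5741i - 0.3813j - 0.3257k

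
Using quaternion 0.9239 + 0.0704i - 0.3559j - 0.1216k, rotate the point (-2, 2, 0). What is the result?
(-1.085, 2.471, -0.848)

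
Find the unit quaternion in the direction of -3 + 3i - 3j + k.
-0.5669 + 0.5669i - 0.5669j + 0.189k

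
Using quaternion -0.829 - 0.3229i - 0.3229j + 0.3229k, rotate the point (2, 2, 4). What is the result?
(3.961, -2.463, 1.498)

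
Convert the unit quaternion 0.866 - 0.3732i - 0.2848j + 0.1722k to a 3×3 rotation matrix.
[[0.7785, -0.0857, -0.6218], [0.5108, 0.6621, 0.5483], [0.3647, -0.7445, 0.5592]]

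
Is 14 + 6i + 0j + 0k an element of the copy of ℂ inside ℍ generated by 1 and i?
Yes. The quaternion 14 + 6i has j- and k-coefficients y = z = 0, so it lies in the complex subalgebra spanned by 1 and i.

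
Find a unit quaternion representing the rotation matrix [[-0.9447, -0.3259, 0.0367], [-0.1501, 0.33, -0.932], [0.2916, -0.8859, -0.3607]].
-0.0785 - 0.1466i + 0.8117j - 0.5599k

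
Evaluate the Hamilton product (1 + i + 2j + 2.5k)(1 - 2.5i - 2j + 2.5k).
1.25 + 8.5i - 8.75j + 8k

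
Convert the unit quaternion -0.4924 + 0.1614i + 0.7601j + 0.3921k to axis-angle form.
axis = (0.1854, 0.8733, 0.4505), θ = 239°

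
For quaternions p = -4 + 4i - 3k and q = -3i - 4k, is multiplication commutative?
No: pq = 12i + 25j + 16k ≠ 12i - 25j + 16k = qp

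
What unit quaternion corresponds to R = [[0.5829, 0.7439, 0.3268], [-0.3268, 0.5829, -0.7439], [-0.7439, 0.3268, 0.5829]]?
0.829 + 0.3229i + 0.3229j - 0.3229k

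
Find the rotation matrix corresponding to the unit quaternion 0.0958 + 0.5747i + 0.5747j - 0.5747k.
[[-0.3211, 0.7707, -0.5504], [0.5504, -0.3211, -0.7707], [-0.7707, -0.5504, -0.3211]]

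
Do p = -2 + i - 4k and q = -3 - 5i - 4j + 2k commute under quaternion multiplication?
No: pq = 19 - 9i + 26j + 4k ≠ 19 + 23i - 10j + 12k = qp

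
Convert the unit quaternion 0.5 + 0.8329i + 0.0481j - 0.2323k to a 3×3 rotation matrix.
[[0.8874, 0.3124, -0.3389], [-0.1522, -0.4954, -0.8552], [-0.4351, 0.8106, -0.3921]]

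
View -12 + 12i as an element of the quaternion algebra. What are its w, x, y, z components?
-12 + 12i + 0j + 0k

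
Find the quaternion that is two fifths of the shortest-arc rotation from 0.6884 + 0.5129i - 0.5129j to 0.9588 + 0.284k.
0.8729 + 0.3333i - 0.3333j + 0.1261k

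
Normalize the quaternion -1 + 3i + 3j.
-0.2294 + 0.6882i + 0.6882j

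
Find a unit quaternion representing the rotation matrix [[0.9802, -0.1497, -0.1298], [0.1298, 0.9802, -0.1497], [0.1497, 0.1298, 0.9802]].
0.9925 + 0.0704i - 0.0704j + 0.0704k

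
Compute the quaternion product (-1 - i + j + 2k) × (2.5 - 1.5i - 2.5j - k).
0.5 + 3i + j + 10k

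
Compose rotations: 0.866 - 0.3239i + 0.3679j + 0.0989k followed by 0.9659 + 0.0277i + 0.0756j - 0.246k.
0.842 - 0.1909i + 0.4978j - 0.0828k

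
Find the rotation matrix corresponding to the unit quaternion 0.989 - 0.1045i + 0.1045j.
[[0.9782, -0.0218, 0.2067], [-0.0218, 0.9782, 0.2067], [-0.2067, -0.2067, 0.9563]]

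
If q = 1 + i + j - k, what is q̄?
1 - i - j + k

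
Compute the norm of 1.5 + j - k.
2.062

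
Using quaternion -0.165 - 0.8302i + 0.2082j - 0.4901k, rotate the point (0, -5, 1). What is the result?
(3.282, 3.816, -0.815)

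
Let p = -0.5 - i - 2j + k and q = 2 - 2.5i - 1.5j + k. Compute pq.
-7.5 - 1.25i - 4.75j - 2k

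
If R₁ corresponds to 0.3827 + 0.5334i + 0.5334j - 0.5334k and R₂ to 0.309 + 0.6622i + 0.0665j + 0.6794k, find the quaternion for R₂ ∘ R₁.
0.092 + 0.0204i + 0.9059j + 0.4129k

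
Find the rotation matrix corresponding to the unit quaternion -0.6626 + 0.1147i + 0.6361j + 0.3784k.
[[-0.0956, 0.6474, -0.7562], [-0.3555, 0.6873, 0.6334], [0.9298, 0.3294, 0.1644]]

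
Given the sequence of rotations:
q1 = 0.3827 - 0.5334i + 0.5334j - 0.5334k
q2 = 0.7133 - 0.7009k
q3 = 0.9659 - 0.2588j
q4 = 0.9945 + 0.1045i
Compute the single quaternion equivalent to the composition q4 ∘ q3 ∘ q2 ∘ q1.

q2 · q1 = -0.1009 - 0.0066i + 0.7543j - 0.6487k
q3 · q2 · q1 = 0.0978 + 0.1615i + 0.7547j - 0.6283k
q4 · q3 · q2 · q1 = 0.0804 + 0.1708i + 0.8162j - 0.546k
0.0804 + 0.1708i + 0.8162j - 0.546k


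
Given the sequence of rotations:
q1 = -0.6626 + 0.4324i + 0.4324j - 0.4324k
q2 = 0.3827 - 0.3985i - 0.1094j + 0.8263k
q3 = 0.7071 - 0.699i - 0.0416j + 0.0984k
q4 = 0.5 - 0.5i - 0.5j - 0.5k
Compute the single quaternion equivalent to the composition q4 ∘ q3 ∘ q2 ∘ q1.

q2 · q1 = 0.3233 + 0.1195i + 0.4229j - 0.838k
q3 · q2 · q1 = 0.4122 - 0.1482i - 0.2884j - 0.8514k
q4 · q3 · q2 · q1 = -0.4379 + 0.0013i - 0.7019j - 0.5617k
-0.4379 + 0.0013i - 0.7019j - 0.5617k


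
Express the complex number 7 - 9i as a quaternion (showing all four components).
7 - 9i + 0j + 0k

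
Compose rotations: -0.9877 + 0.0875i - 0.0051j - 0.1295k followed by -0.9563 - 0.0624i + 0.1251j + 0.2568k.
0.9839 - 0.0369i - 0.1043j - 0.1404k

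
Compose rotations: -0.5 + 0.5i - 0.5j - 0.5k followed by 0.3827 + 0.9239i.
-0.6533 - 0.2706i + 0.2706j - 0.6533k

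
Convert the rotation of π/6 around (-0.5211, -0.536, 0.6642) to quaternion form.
0.9659 - 0.1349i - 0.1387j + 0.1719k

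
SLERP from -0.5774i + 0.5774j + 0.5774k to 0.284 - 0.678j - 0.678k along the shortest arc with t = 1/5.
-0.0611 - 0.4749i + 0.6208j + 0.6208k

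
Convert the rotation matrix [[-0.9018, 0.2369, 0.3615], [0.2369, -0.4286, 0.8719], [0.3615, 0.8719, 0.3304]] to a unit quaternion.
0.2216i + 0.5345j + 0.8156k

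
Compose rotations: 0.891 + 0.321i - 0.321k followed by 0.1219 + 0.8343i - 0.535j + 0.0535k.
-0.142 + 0.9542i - 0.1917j + 0.1803k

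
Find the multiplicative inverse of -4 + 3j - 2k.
-0.1379 - 0.1034j + 0.069k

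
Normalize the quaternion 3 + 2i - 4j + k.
0.5477 + 0.3651i - 0.7303j + 0.1826k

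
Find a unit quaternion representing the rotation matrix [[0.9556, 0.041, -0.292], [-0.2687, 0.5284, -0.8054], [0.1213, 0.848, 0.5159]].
0.866 + 0.4773i - 0.1193j - 0.0894k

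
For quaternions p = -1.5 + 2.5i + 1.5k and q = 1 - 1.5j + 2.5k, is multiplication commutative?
No: pq = -5.25 + 4.75i - 4j - 6k ≠ -5.25 + 0.25i + 8.5j + 1.5k = qp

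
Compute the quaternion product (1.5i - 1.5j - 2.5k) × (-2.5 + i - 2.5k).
-7.75 + 5j + 7.75k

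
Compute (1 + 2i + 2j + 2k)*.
1 - 2i - 2j - 2k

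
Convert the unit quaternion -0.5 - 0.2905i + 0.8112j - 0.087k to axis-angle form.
axis = (-0.3354, 0.9367, -0.1005), θ = 4π/3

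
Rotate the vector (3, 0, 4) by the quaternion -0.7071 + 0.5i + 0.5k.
(3.5, 0.707, 3.5)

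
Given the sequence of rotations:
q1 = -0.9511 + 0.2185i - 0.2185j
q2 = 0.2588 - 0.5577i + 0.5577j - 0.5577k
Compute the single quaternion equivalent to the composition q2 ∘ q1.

q2 · q1 = -0.0024 + 0.4651i - 0.7088j + 0.5304k
-0.0024 + 0.4651i - 0.7088j + 0.5304k


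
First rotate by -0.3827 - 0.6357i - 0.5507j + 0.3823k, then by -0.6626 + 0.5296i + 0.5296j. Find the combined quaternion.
0.8819 + 0.421i - 0.0403j - 0.2083k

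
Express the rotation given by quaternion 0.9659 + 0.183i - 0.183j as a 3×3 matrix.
[[0.933, -0.067, -0.3535], [-0.067, 0.933, -0.3535], [0.3535, 0.3535, 0.866]]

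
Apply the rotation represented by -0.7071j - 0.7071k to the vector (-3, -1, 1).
(3, 1, -1)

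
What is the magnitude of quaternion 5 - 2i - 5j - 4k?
√70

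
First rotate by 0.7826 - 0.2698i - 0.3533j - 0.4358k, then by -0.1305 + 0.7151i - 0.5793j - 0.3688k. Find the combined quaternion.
-0.2746 + 0.717i + 0.0039j - 0.6407k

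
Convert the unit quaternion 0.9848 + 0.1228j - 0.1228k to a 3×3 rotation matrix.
[[0.9397, 0.2419, 0.2419], [-0.2419, 0.9698, -0.0302], [-0.2419, -0.0302, 0.9698]]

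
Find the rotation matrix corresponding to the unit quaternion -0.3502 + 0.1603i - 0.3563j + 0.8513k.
[[-0.7033, 0.482, 0.5225], [-0.7105, -0.5008, -0.4944], [0.0234, -0.7189, 0.6947]]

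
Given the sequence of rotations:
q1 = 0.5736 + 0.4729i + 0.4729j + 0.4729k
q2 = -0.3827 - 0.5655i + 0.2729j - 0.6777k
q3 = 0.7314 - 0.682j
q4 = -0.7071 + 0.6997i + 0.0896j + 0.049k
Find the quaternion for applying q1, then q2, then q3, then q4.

q2 · q1 = 0.2393 - 0.0558i - 0.0775j - 0.9662k
q3 · q2 · q1 = 0.1222 + 0.6181i - 0.2199j - 0.7447k
q4 · q3 · q2 · q1 = -0.4627 - 0.4075i + 0.7178j + 0.3233k
-0.4627 - 0.4075i + 0.7178j + 0.3233k


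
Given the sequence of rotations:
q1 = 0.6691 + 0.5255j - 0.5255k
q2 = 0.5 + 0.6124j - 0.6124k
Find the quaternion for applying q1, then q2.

q2 · q1 = -0.3091 + 0.6725j - 0.6725k
-0.3091 + 0.6725j - 0.6725k


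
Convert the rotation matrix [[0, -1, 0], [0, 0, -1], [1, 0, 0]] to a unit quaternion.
0.5 + 0.5i - 0.5j + 0.5k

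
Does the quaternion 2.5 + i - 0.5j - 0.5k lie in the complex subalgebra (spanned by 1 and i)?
No. The quaternion 2.5 + i - 0.5j - 0.5k has j-coefficient y = -0.5 and k-coefficient z = -0.5, not both zero, so it does not lie in the complex subalgebra spanned by 1 and i.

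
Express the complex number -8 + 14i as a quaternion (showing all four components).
-8 + 14i + 0j + 0k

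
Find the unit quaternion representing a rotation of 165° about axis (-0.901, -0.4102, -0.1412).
0.1305 - 0.8933i - 0.4067j - 0.14k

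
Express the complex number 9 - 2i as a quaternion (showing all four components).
9 - 2i + 0j + 0k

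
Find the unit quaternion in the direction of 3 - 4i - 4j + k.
0.4629 - 0.6172i - 0.6172j + 0.1543k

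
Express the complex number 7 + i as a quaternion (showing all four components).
7 + i + 0j + 0k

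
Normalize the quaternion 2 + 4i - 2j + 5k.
0.2857 + 0.5714i - 0.2857j + 0.7143k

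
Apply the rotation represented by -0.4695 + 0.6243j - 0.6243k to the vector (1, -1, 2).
(-1.145, -1.193, 1.807)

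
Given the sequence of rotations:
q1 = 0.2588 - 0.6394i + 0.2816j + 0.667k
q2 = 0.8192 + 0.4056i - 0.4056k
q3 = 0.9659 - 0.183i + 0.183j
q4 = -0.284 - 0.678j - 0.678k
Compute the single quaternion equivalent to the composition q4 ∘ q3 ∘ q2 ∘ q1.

q2 · q1 = 0.7419 - 0.3046i + 0.2195j + 0.5557k
q3 · q2 · q1 = 0.6207 - 0.3283i + 0.4495j + 0.5523k
q4 · q3 · q2 · q1 = 0.5029 + 0.0235i - 0.3259j - 0.8003k
0.5029 + 0.0235i - 0.3259j - 0.8003k


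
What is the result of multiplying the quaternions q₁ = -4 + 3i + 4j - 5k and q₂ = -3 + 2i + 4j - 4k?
-30 - 13i - 26j + 35k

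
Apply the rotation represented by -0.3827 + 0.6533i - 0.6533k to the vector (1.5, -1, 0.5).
(0.293, 1.707, -0.707)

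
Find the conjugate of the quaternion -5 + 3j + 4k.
-5 - 3j - 4k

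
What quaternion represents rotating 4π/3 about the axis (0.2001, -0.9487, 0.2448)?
-0.5 + 0.1733i - 0.8216j + 0.212k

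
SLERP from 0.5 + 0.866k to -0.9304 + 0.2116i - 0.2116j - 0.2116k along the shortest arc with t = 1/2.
0.7878 - 0.1165i + 0.1165j + 0.5935k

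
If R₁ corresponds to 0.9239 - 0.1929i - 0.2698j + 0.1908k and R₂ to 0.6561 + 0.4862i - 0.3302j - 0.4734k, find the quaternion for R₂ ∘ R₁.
0.7012 + 0.1319i - 0.4835j - 0.5071k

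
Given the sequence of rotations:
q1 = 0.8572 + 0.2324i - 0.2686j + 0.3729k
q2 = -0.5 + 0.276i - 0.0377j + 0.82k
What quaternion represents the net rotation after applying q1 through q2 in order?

q2 · q1 = -0.8086 + 0.3266i + 0.1896j + 0.4511k
-0.8086 + 0.3266i + 0.1896j + 0.4511k


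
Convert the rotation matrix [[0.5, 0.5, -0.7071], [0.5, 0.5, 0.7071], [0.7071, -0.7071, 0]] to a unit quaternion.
0.7071 - 0.5i - 0.5j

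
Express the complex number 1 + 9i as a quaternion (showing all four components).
1 + 9i + 0j + 0k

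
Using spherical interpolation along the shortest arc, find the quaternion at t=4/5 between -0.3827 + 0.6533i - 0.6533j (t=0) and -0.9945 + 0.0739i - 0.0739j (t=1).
-0.9494 + 0.222i - 0.222j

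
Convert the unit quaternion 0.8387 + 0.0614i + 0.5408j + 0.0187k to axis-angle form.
axis = (0.1127, 0.993, 0.0343), θ = 66°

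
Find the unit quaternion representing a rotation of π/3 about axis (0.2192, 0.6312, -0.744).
0.866 + 0.1096i + 0.3156j - 0.372k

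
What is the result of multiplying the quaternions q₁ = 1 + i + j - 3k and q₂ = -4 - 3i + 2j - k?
-6 - 2i + 8j + 16k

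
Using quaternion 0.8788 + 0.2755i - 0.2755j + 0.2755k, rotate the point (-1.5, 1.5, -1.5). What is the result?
(-1.5, 1.5, -1.5)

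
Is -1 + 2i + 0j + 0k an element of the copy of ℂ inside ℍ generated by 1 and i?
Yes. The quaternion -1 + 2i has j- and k-coefficients y = z = 0, so it lies in the complex subalgebra spanned by 1 and i.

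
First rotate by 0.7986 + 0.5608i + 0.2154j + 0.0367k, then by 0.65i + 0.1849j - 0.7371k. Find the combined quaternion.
-0.3773 + 0.6846i - 0.2896j - 0.5523k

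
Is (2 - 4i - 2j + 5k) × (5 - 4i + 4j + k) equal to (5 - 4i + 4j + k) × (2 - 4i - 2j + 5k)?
No: pq = -3 - 50i - 18j + 3k ≠ -3 - 6i + 14j + 51k = qp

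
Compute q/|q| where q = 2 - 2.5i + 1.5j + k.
0.5443 - 0.6804i + 0.4082j + 0.2722k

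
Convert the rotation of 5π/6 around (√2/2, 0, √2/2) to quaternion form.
0.2588 + 0.683i + 0.683k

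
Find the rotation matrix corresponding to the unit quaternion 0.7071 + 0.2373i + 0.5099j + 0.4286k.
[[0.1126, -0.3641, 0.9245], [0.8481, 0.52, 0.1015], [-0.5177, 0.7727, 0.3674]]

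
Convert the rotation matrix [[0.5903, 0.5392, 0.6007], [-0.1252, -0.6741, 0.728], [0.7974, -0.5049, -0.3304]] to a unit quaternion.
-0.3827 + 0.8054i + 0.1285j + 0.434k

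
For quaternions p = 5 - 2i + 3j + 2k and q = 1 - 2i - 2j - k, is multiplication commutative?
No: pq = 9 - 11i - 13j + 7k ≠ 9 - 13i - j - 13k = qp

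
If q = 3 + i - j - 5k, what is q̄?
3 - i + j + 5k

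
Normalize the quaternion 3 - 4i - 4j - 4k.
0.3974 - 0.5298i - 0.5298j - 0.5298k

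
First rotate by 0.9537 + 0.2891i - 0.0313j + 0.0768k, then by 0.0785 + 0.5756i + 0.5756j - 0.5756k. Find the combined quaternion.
-0.0293 + 0.5978i + 0.3359j - 0.7273k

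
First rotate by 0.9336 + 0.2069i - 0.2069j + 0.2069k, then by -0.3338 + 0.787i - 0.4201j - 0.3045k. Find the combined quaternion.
-0.4984 + 0.5158i - 0.549j - 0.4293k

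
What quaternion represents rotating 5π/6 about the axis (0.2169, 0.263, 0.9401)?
0.2588 + 0.2095i + 0.254j + 0.9081k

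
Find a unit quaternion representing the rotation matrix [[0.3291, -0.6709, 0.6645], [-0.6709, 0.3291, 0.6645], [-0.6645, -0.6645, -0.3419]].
0.5737 - 0.5792i + 0.5792j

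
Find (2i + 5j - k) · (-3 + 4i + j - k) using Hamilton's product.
-14 - 10i - 17j - 15k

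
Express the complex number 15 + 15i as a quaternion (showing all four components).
15 + 15i + 0j + 0k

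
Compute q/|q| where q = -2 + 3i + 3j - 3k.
-0.3592 + 0.5388i + 0.5388j - 0.5388k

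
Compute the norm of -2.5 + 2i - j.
3.354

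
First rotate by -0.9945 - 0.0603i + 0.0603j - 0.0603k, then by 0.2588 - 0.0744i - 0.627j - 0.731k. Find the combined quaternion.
-0.2681 + 0.1403i + 0.6788j + 0.6691k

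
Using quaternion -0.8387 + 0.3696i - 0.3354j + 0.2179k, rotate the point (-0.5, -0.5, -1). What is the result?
(-1.122, -0.483, 0.082)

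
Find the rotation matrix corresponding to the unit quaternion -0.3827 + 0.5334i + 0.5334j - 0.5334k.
[[-0.1381, 0.1608, -0.9773], [0.9773, -0.1381, -0.1608], [-0.1608, -0.9773, -0.1381]]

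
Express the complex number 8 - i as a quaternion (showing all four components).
8 - i + 0j + 0k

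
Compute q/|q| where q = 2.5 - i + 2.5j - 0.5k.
0.6742 - 0.2697i + 0.6742j - 0.1348k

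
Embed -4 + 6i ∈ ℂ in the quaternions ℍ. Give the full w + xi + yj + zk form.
-4 + 6i + 0j + 0k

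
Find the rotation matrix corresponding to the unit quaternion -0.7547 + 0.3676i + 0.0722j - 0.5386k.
[[0.4094, -0.7599, -0.505], [0.866, 0.1496, 0.4771], [-0.287, -0.6326, 0.7193]]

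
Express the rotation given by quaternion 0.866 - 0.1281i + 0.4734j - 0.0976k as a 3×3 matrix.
[[0.5327, 0.0478, 0.8449], [-0.2903, 0.9481, 0.1295], [-0.7949, -0.3143, 0.519]]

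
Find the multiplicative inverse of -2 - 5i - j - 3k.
-0.0513 + 0.1282i + 0.0256j + 0.0769k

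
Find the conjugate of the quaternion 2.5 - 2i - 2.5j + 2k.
2.5 + 2i + 2.5j - 2k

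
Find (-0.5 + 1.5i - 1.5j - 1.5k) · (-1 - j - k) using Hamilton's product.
-2.5 - 1.5i + 3.5j + 0.5k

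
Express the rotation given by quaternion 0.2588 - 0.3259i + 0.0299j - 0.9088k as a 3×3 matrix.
[[-0.6536, 0.4509, 0.6078], [-0.4899, -0.8643, 0.1143], [0.5769, -0.223, 0.7858]]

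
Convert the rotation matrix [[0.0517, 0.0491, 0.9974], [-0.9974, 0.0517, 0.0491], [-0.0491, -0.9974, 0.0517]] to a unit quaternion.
0.5374 - 0.4869i + 0.4869j - 0.4869k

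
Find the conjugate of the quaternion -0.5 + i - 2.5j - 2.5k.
-0.5 - i + 2.5j + 2.5k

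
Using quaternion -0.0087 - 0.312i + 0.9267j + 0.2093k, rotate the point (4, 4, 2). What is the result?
(-5.813, 1.308, -0.709)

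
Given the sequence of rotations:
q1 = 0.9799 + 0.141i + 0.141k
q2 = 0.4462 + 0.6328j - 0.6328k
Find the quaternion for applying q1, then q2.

q2 · q1 = 0.5265 + 0.1521i + 0.5309j - 0.6464k
0.5265 + 0.1521i + 0.5309j - 0.6464k


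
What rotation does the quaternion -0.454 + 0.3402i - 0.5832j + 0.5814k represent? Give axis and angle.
axis = (0.3818, -0.6545, 0.6525), θ = 234°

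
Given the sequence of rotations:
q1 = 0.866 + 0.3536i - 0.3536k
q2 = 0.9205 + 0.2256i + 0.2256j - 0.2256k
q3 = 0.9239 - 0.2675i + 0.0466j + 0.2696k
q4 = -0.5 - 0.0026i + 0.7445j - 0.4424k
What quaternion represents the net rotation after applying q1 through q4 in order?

q2 · q1 = 0.6376 + 0.4411i + 0.1954j - 0.6006k
q3 · q2 · q1 = 0.8599 + 0.1563i + 0.1685j - 0.4558k
q4 · q3 · q2 · q1 = -0.7566 - 0.3452i + 0.4856j - 0.2693k
-0.7566 - 0.3452i + 0.4856j - 0.2693k


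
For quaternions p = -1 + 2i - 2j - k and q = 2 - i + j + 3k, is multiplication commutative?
No: pq = 5 - 10j - 5k ≠ 5 + 10i - 5k = qp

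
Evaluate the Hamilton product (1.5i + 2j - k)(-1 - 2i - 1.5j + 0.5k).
6.5 - 2i - 0.75j + 2.75k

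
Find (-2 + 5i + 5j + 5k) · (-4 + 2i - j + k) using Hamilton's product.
-2 - 14i - 13j - 37k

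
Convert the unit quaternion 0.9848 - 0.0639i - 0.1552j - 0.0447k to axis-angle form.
axis = (-0.3679, -0.8935, -0.2574), θ = 20°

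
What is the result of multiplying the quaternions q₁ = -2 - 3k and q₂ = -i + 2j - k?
-3 + 8i - j + 2k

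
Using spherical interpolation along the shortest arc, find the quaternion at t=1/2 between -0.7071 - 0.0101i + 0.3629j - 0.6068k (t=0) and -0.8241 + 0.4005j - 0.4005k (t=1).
-0.7712 - 0.0051i + 0.3845j - 0.5073k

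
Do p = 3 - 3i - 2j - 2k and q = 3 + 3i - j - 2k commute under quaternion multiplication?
No: pq = 12 + 2i - 21j - 3k ≠ 12 - 2i + 3j - 21k = qp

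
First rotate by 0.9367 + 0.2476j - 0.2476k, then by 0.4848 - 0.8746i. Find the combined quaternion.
0.4541 - 0.8192i - 0.0965j - 0.3366k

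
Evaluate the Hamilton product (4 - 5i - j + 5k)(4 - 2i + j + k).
2 - 34i - 5j + 17k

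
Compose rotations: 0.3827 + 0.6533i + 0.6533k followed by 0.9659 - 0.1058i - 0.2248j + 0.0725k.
0.3914 + 0.4437i + 0.0305j + 0.8056k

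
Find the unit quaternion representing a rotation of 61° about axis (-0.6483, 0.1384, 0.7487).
0.8616 - 0.329i + 0.0702j + 0.38k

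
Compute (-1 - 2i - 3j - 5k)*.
-1 + 2i + 3j + 5k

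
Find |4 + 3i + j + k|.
√27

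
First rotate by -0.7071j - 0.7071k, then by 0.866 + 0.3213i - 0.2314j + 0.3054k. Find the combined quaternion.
0.0523 + 0.3796i - 0.3852j - 0.8395k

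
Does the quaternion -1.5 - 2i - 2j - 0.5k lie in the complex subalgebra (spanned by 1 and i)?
No. The quaternion -1.5 - 2i - 2j - 0.5k has j-coefficient y = -2 and k-coefficient z = -0.5, not both zero, so it does not lie in the complex subalgebra spanned by 1 and i.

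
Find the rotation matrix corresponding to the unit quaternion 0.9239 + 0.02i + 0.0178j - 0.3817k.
[[0.708, 0.706, 0.0176], [-0.7046, 0.7078, -0.0505], [-0.0482, 0.0234, 0.9986]]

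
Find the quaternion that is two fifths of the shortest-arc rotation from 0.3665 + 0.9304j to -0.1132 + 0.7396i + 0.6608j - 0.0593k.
0.1919 + 0.3383i + 0.9209j - 0.0271k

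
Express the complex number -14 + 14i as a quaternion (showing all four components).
-14 + 14i + 0j + 0k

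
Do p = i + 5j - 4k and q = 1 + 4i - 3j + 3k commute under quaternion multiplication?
No: pq = 23 + 4i - 14j - 27k ≠ 23 - 2i + 24j + 19k = qp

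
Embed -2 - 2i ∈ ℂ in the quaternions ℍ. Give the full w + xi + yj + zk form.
-2 - 2i + 0j + 0k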